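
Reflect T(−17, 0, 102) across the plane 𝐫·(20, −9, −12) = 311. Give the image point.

With n = (20, −9, −12), the signed offset is (n·T − 311)/|n|² = -1875/625 = -3.
T' = T − 2t·n = (−17, 0, 102) − (-6)·(20, −9, −12) = (103, −54, 30).

(103, -54, 30)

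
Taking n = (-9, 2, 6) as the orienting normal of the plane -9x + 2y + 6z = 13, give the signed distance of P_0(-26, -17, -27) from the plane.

25/11

n·P_0 − 13 = 25.
|n| = 11, so the signed distance is 25/11.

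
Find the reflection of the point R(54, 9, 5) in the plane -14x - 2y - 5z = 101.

n = (-14, -2, -5), |n|² = 225, n·R − 101 = -900, so t = -900/225 = -4.
Foot F = R − (-4)·n = (-2, 1, -15); the reflection is 2F − R = (-58, -7, -35).

(-58, -7, -35)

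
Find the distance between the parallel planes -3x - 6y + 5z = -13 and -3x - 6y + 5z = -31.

Both planes have normal n = (-3, -6, 5), |n| = √70. Any point on the first plane is at distance |(-31) − (-13)|/|n| = 18/√70 from the second.

9√70/35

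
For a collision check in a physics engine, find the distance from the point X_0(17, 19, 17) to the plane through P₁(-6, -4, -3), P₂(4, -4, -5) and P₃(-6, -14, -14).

P₁P₂ = (10, 0, -2) and P₁P₃ = (0, -10, -11), so a normal is n = P₁P₂ × P₁P₃ = (-20, 110, -100).
Then n·(17, 19, 17) - (-20) = 70.
|n| = √(400 + 12100 + 10000) = 150, so the distance is |70|/150 = 7/15.

7/15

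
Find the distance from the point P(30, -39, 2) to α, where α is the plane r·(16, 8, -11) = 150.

4/21

Normal vector n = (16, 8, -11), and n·(30, -39, 2) - 150 = -4.
|n| = √(256 + 64 + 121) = 21, so the distance is |-4|/21 = 4/21.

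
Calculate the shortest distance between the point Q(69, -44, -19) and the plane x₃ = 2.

21

d = |1·(-19) − 2| / √(0 + 0 + 1) = |-21| / 1 = 21.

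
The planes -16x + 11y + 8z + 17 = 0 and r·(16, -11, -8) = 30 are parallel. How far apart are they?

Divide the second equation by -1 to match normals: -16x + 11y + 8z = -30.
With common normal n = (-16, 11, 8) (|n| = 21), the distance is |(-17) − (-30)|/|n| = 13/21.

13/21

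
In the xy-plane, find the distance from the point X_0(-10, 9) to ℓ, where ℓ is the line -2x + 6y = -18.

The normal to the line is n = (-2, 6) with |n| = 2√10.
|n·X_0 − (-18)| = |74 − (-18)| = 92, so the distance is 92/(2√10) = 23√10/5.

46/√10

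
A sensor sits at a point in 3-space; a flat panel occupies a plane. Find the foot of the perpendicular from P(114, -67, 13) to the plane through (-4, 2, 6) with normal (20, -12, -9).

The perpendicular from P has direction n = (20, -12, -9): r = (114, -67, 13) + t(20, -12, -9).
Substitute into the plane: n·(P + tn) = -158 gives 2967 + 625t = -158, so t = -5.
Foot = (114, -67, 13) + (-5)·(20, -12, -9) = (14, -7, 58).

(14, -7, 58)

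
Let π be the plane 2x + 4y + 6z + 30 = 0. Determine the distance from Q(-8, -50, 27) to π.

6√14/7

Normal vector n = (2, 4, 6), and n·(-8, -50, 27) - (-30) = -24.
|n| = √(4 + 16 + 36) = 2√14, so the distance is |-24|/(2√14) = 6√14/7.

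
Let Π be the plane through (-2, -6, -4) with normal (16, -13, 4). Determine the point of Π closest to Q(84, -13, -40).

(36, 26, -52)

n = (16, -13, 4), |n|² = 441, and n·Q − 30 = 1323.
t = 1323/441 = 3, so the foot is Q − t·n = (84, -13, -40) − 3·(16, -13, 4) = (36, 26, -52).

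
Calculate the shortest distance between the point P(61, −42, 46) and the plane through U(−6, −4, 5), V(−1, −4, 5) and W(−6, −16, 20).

UV = (5, 0, 0) and UW = (0, −12, 15), so a normal is n = UV × UW = (0, −75, −60).
Then n·(61, −42, 46) − 0 = 390.
|n| = √(0 + 5625 + 3600) = 15√41, so the distance is |390|/(15√41) = 26/√41.

26/√41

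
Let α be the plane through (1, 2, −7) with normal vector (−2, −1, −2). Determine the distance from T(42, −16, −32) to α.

The plane has equation n·(r − (1, 2, −7)) = 0, i.e. n·r = 10.
Then n·(42, −16, −32) − 10 = −14.
|n| = √(4 + 1 + 4) = 3, so the distance is |-14|/3 = 14/3.

14/3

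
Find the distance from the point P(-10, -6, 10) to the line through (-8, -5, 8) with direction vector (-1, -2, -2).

3

Direction vector d = (-1, -2, -2).
AP = (-2, -1, 2); AP·d = 0, |AP|² = 9, |d|² = 9.
distance² = |AP|² − (AP·d)²/|d|² = 9 − 0/9 = 9, so the distance is 3.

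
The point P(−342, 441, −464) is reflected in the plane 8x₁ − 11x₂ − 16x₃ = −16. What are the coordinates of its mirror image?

(-1010/3, 1301/3, -1424/3)

With n = (8, −11, −16), the signed offset is (n·P − (-16))/|n|² = -147/441 = -1/3.
P' = P − 2t·n = (−342, 441, −464) − (-2/3)·(8, −11, −16) = (−1010/3, 1301/3, −1424/3).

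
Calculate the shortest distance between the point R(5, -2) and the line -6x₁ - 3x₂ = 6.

The normal to the line is n = (-6, -3) with |n| = 3√5.
|n·R − 6| = |-24 − 6| = 30, so the distance is 30/(3√5) = 2√5.

2√5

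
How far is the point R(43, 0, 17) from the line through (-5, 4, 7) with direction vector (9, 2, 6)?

22

Direction vector d = (9, 2, 6).
AP = (48, -4, 10), and AP × d = (-44, -198, 132).
|AP × d|² = 58564 and |d|² = 121, so the distance is √(58564/121) = √484 = 22.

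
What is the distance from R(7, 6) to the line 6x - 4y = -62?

40√13/13

d = |6·7 + (-4)·6 − (-62)| / √(36 + 16) = |80|/(2√13) = 40/√13.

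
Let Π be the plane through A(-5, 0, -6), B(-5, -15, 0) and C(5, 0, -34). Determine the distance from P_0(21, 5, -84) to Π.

AB = (0, -15, 6) and AC = (10, 0, -28), so a normal is n = AB × AC = (420, 60, 150).
Then n·(21, 5, -84) - (-3000) = -480.
|n| = √(176400 + 3600 + 22500) = 450, so the distance is |-480|/450 = 16/15.

16/15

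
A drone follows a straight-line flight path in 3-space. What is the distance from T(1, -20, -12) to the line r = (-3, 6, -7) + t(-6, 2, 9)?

2√149

Direction vector d = (-6, 2, 9).
AP = (4, -26, -5), and AP × d = (-224, -6, -148).
|AP × d|² = 72116 and |d|² = 121, so the distance is √(72116/121) = √596 = 2√149.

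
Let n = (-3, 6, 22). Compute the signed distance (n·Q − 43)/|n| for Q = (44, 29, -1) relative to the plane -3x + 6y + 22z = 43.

-1

n·Q − 43 = -23.
|n| = 23, so the signed distance is -23/23 = -1.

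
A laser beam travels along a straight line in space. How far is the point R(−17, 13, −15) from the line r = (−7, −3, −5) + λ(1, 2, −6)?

2√73

Direction vector d = (1, 2, −6).
AP = (−10, 16, −10), and AP × d = (−76, −70, −36).
|AP × d|² = 11972 and |d|² = 41, so the distance is √(11972/41) = √292 = 2√73.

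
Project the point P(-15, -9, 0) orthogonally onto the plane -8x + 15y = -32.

(-247/17, -168/17, 0)

n = (-8, 15, 0), |n|² = 289, and n·P − (-32) = 17.
t = 17/289 = 1/17, so the foot is P − t·n = (-15, -9, 0) − (1/17)·(-8, 15, 0) = (-247/17, -168/17, 0).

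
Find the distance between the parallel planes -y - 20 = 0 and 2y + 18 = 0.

Divide the second equation by -2 to match normals: -y = 9.
With common normal n = (0, -1, 0) (|n| = 1), the distance is |20 − 9|/|n| = 11/1 = 11.

11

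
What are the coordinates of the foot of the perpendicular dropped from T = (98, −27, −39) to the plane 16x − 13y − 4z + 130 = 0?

n = (16, −13, −4), |n|² = 441, and n·T − (-130) = 2205.
t = 2205/441 = 5, so the foot is T − t·n = (98, −27, −39) − 5·(16, −13, −4) = (18, 38, −19).

(18, 38, -19)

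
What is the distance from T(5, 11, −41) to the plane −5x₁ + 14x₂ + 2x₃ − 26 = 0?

Normal vector n = (−5, 14, 2), and n·(5, 11, −41) − 26 = 21.
|n| = √(25 + 196 + 4) = 15, so the distance is |21|/15 = 7/5.

7/5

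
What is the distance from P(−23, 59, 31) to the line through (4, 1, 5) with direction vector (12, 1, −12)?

Direction vector d = (12, 1, −12).
AP = (−27, 58, 26), and AP × d = (−722, −12, −723).
|AP × d|² = 1044157 and |d|² = 289, so the distance is √(1044157/289) = √3613.

√3613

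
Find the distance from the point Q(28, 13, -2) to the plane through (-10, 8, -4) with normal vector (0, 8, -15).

The plane has equation n·(r − (-10, 8, -4)) = 0, i.e. n·r = 124.
n = (0, 8, -15); n·P − 124 = 10; |n| = 17; distance = 10/17.

10/17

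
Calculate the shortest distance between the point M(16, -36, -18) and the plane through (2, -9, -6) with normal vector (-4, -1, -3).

7/√26

The plane has equation n·(r − (2, -9, -6)) = 0, i.e. n·r = 19.
Then n·(16, -36, -18) - 19 = 7.
|n| = √(16 + 1 + 9) = √26, so the distance is |7|/√26 = 7√26/26.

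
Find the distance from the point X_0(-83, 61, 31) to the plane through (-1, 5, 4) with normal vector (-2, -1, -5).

The plane has equation n·(r − (-1, 5, 4)) = 0, i.e. n·r = -23.
Then n·(-83, 61, 31) - (-23) = -27.
|n| = √(4 + 1 + 25) = √30, so the distance is |-27|/√30 = 9√30/10.

9√30/10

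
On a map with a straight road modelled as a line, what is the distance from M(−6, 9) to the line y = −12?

21

The normal to the line is n = (0, 1) with |n| = 1.
|n·M − (-12)| = |9 − (-12)| = 21, so the distance is 21/1 = 21.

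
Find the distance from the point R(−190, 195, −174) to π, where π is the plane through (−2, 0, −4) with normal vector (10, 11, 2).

The plane has equation n·(r − (−2, 0, −4)) = 0, i.e. n·r = -28.
Then n·(−190, 195, −174) − (−28) = −75.
|n| = √(100 + 121 + 4) = 15, so the distance is |-75|/15 = 5.

5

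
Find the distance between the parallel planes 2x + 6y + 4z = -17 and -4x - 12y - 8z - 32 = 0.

1/(2√14)

Divide the second equation by -2 to match normals: 2x + 6y + 4z = -16.
Both planes have normal n = (2, 6, 4), |n| = 2√14. Any point on the first plane is at distance |(-16) − (-17)|/|n| = 1/(2√14) = √14/28 from the second.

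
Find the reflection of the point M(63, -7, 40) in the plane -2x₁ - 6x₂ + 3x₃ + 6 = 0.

(465/7, 23/7, 244/7)

With n = (-2, -6, 3), the signed offset is (n·M − (-6))/|n|² = 42/49 = 6/7.
M' = M − 2t·n = (63, -7, 40) − (12/7)·(-2, -6, 3) = (465/7, 23/7, 244/7).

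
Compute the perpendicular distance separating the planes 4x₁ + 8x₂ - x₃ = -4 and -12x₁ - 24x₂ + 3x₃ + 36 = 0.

16/9

Divide the second equation by -3 to match normals: 4x₁ + 8x₂ - x₃ = 12.
With common normal n = (4, 8, -1) (|n| = 9), the distance is |(-4) − 12|/|n| = 16/9.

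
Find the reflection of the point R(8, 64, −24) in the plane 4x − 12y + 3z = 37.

(48, -56, 6)

n = (4, −12, 3), |n|² = 169, n·R − 37 = -845, so t = -845/169 = -5.
Foot F = R − (-5)·n = (28, 4, −9); the reflection is 2F − R = (48, −56, 6).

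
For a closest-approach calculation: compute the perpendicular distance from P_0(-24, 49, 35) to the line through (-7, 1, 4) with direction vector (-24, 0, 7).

√2929

Direction vector d = (-24, 0, 7).
AP = (-17, 48, 31); AP·d = 625, |AP|² = 3554, |d|² = 625.
distance² = |AP|² − (AP·d)²/|d|² = 3554 − 390625/625 = 2929, so the distance is √2929.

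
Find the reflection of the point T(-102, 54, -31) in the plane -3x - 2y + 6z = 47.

With n = (-3, -2, 6), the signed offset is (n·T − 47)/|n|² = -35/49 = -5/7.
T' = T − 2t·n = (-102, 54, -31) − (-10/7)·(-3, -2, 6) = (-744/7, 358/7, -157/7).

(-744/7, 358/7, -157/7)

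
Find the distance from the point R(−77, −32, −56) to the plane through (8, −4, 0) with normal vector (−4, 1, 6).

The plane has equation n·(r − (8, −4, 0)) = 0, i.e. n·r = -36.
d = |(-4)·(-77) + 1·(-32) + 6·(-56) − (-36)| / √(16 + 1 + 36) = |-24| / √53 = 24/√53.

24/√53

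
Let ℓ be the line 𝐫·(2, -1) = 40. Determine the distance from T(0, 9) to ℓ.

49/√5

The normal to the line is n = (2, -1) with |n| = √5.
|n·T − 40| = |-9 − 40| = 49, so the distance is 49/√5.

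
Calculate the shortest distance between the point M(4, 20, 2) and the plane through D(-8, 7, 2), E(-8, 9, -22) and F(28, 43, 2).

12/17

DE = (0, 2, -24) and DF = (36, 36, 0), so a normal is n = DE × DF = (864, -864, -72).
Then n·(4, 20, 2) - (-13104) = -864.
|n| = √(746496 + 746496 + 5184) = 1224, so the distance is |-864|/1224 = 12/17.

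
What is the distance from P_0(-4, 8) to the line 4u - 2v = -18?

d = |4·(-4) + (-2)·8 − (-18)| / √(16 + 4) = |-14|/(2√5) = 7√5/5.

7√5/5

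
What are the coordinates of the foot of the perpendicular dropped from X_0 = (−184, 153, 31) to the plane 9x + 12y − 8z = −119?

The perpendicular from X_0 has direction n = (9, 12, −8): r = (−184, 153, 31) + t(9, 12, −8).
Substitute into the plane: n·(X_0 + tn) = -119 gives -68 + 289t = -119, so t = -3/17.
Foot = (−184, 153, 31) + (-3/17)·(9, 12, −8) = (−3155/17, 2565/17, 551/17).

(-3155/17, 2565/17, 551/17)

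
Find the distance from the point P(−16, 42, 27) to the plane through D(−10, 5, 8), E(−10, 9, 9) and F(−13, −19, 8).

DE = (0, 4, 1) and DF = (−3, −24, 0), so a normal is n = DE × DF = (24, −3, 12).
Then n·(−16, 42, 27) − (−159) = −27.
|n| = √(576 + 9 + 144) = 27, so the distance is |-27|/27 = 1.

1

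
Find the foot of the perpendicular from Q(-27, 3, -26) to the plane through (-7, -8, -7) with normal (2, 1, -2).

The perpendicular from Q has direction n = (2, 1, -2): r = (-27, 3, -26) + μ(2, 1, -2).
Substitute into the plane: n·(Q + μn) = -8 gives 1 + 9μ = -8, so μ = -1.
Foot = (-27, 3, -26) + (-1)·(2, 1, -2) = (-29, 2, -24).

(-29, 2, -24)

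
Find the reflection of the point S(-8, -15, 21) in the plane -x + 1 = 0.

With n = (-1, 0, 0), the signed offset is (n·S − (-1))/|n|² = 9/1 = 9.
S' = S − 2t·n = (-8, -15, 21) − 18·(-1, 0, 0) = (10, -15, 21).

(10, -15, 21)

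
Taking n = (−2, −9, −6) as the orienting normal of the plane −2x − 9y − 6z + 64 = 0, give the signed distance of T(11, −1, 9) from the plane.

-3/11

n·T − (-64) = -3.
|n| = 11, so the signed distance is -3/11.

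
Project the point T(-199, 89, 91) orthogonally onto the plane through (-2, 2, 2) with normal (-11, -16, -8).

(-1382/7, 639/7, 645/7)

The perpendicular from T has direction n = (-11, -16, -8): r = (-199, 89, 91) + λ(-11, -16, -8).
Substitute into the plane: n·(T + λn) = -26 gives 37 + 441λ = -26, so λ = -1/7.
Foot = (-199, 89, 91) + (-1/7)·(-11, -16, -8) = (-1382/7, 639/7, 645/7).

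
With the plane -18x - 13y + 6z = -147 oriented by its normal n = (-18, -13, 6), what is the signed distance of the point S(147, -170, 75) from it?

7

n·S − (-147) = 161.
|n| = 23, so the signed distance is 161/23 = 7.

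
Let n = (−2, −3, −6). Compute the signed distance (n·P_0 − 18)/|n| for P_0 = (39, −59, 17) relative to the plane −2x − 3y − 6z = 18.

-3

n·P_0 − 18 = -21.
|n| = 7, so the signed distance is -21/7 = -3.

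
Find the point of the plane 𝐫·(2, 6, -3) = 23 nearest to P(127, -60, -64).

(871/7, -474/7, -421/7)

The perpendicular from P has direction n = (2, 6, -3): r = (127, -60, -64) + λ(2, 6, -3).
Substitute into the plane: n·(P + λn) = 23 gives 86 + 49λ = 23, so λ = -9/7.
Foot = (127, -60, -64) + (-9/7)·(2, 6, -3) = (871/7, -474/7, -421/7).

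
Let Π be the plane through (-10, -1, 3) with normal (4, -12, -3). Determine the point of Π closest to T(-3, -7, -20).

(-7, 5, -17)

The perpendicular from T has direction n = (4, -12, -3): r = (-3, -7, -20) + μ(4, -12, -3).
Substitute into the plane: n·(T + μn) = -37 gives 132 + 169μ = -37, so μ = -1.
Foot = (-3, -7, -20) + (-1)·(4, -12, -3) = (-7, 5, -17).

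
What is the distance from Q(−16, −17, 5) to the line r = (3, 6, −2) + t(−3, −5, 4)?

Direction vector d = (−3, −5, 4).
AP = (−19, −23, 7), and AP × d = (−57, 55, 26).
|AP × d|² = 6950 and |d|² = 50, so the distance is √(6950/50) = √139.

√139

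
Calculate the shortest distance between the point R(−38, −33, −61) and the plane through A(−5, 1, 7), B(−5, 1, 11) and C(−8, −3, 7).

AB = (0, 0, 4) and AC = (−3, −4, 0), so a normal is n = AB × AC = (16, −12, 0).
n = (16, −12, 0); n·P − (-92) = -120; |n| = 20; distance = 120/20 = 6.

6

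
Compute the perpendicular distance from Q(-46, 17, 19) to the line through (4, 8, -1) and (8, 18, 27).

A direction vector is d = (4, 10, 28).
AP = (-50, 9, 20), and AP × d = (52, 1480, -536).
|AP × d|² = 2480400 and |d|² = 900, so the distance is √(2480400/900) = √2756 = 2√689.

2√689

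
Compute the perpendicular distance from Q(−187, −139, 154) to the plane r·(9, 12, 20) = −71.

Normal vector n = (9, 12, 20), and n·(−187, −139, 154) − (−71) = −200.
|n| = √(81 + 144 + 400) = 25, so the distance is |-200|/25 = 8.

8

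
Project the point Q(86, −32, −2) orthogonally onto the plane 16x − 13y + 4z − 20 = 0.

The perpendicular from Q has direction n = (16, −13, 4): r = (86, −32, −2) + μ(16, −13, 4).
Substitute into the plane: n·(Q + μn) = 20 gives 1784 + 441μ = 20, so μ = -4.
Foot = (86, −32, −2) + (-4)·(16, −13, 4) = (22, 20, −18).

(22, 20, -18)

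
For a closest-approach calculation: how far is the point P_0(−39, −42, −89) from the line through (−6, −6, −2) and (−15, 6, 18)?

A direction vector is d = (−9, 12, 20).
AP = (−33, −36, −87); AP·d = -1875, |AP|² = 9954, |d|² = 625.
distance² = |AP|² − (AP·d)²/|d|² = 9954 − 3515625/625 = 4329, so the distance is 3√481.

3√481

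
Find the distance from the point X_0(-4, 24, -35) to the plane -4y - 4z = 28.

2√2

Normal vector n = (0, -4, -4), and n·(-4, 24, -35) - 28 = 16.
|n| = √(0 + 16 + 16) = 4√2, so the distance is |16|/(4√2) = 2√2.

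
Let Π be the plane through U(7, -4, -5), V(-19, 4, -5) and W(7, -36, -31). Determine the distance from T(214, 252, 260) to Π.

4

UV = (-26, 8, 0) and UW = (0, -32, -26), so a normal is n = UV × UW = (-208, -676, 832).
Then n·(214, 252, 260) - (-2912) = 4368.
|n| = √(43264 + 456976 + 692224) = 1092, so the distance is |4368|/1092 = 4.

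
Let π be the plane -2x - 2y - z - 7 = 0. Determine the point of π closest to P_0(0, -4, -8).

n = (-2, -2, -1), |n|² = 9, and n·P_0 − 7 = 9.
t = 9/9 = 1, so the foot is P_0 − t·n = (0, -4, -8) − 1·(-2, -2, -1) = (2, -2, -7).

(2, -2, -7)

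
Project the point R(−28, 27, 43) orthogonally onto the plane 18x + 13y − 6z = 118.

n = (18, 13, −6), |n|² = 529, and n·R − 118 = -529.
t = -529/529 = -1, so the foot is R − t·n = (−28, 27, 43) − (-1)·(18, 13, −6) = (−10, 40, 37).

(-10, 40, 37)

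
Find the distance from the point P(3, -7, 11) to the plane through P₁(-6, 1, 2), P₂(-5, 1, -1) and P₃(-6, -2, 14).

4/√26

P₁P₂ = (1, 0, -3) and P₁P₃ = (0, -3, 12), so a normal is n = P₁P₂ × P₁P₃ = (-9, -12, -3).
d = |(-9)·3 + (-12)·(-7) + (-3)·11 − 36| / √(81 + 144 + 9) = |-12| / (3√26) = 4/√26.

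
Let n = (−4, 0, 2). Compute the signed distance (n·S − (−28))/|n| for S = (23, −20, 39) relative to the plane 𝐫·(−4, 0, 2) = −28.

7/√5

n·S − (-28) = 14.
|n| = 2√5, so the signed distance is 7/√5.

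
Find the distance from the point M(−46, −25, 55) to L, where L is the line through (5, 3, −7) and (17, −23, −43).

√5113

A direction vector is d = (12, −26, −36).
AP = (−51, −28, 62); AP·d = -2116, |AP|² = 7229, |d|² = 2116.
distance² = |AP|² − (AP·d)²/|d|² = 7229 − 4477456/2116 = 5113, so the distance is √5113.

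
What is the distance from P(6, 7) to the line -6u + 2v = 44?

33/√10

The normal to the line is n = (-6, 2) with |n| = 2√10.
|n·P − 44| = |-22 − 44| = 66, so the distance is 66/(2√10) = 33/√10.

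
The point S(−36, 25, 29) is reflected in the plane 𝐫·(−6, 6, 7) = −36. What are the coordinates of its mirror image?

With n = (−6, 6, 7), the signed offset is (n·S − (-36))/|n|² = 605/121 = 5.
S' = S − 2t·n = (−36, 25, 29) − 10·(−6, 6, 7) = (24, −35, −41).

(24, -35, -41)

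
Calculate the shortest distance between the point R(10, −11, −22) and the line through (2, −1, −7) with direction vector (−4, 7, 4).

Direction vector d = (−4, 7, 4).
AP = (8, −10, −15), and AP × d = (65, 28, 16).
|AP × d|² = 5265 and |d|² = 81, so the distance is √(5265/81) = √65.

√65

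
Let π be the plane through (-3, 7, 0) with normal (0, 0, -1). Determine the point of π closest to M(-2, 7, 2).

The perpendicular from M has direction n = (0, 0, -1): r = (-2, 7, 2) + μ(0, 0, -1).
Substitute into the plane: n·(M + μn) = 0 gives -2 + 1μ = 0, so μ = 2.
Foot = (-2, 7, 2) + 2·(0, 0, -1) = (-2, 7, 0).

(-2, 7, 0)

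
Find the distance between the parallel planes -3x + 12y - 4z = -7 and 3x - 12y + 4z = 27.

20/13

Divide the second equation by -1 to match normals: -3x + 12y - 4z = -27.
With common normal n = (-3, 12, -4) (|n| = 13), the distance is |(-7) − (-27)|/|n| = 20/13.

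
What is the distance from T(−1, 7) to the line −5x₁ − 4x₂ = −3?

20/√41

d = |(-5)·(-1) + (-4)·7 − (-3)| / √(25 + 16) = |-20|/√41 = 20/√41.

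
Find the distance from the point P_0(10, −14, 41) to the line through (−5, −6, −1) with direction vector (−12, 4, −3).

Direction vector d = (−12, 4, −3).
AP = (15, −8, 42); AP·d = -338, |AP|² = 2053, |d|² = 169.
distance² = |AP|² − (AP·d)²/|d|² = 2053 − 114244/169 = 1377, so the distance is 9√17.

9√17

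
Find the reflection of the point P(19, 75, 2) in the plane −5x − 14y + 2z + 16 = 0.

With n = (−5, −14, 2), the signed offset is (n·P − (-16))/|n|² = -1125/225 = -5.
P' = P − 2t·n = (19, 75, 2) − (-10)·(−5, −14, 2) = (−31, −65, 22).

(-31, -65, 22)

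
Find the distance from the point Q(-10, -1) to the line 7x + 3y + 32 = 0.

41√58/58

The normal to the line is n = (7, 3) with |n| = √58.
|n·Q − (-32)| = |-73 − (-32)| = 41, so the distance is 41/√58 = 41√58/58.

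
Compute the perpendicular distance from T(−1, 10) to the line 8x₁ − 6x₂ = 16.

42/5

d = |8·(-1) + (-6)·10 − 16| / √(64 + 36) = |-84|/10 = 42/5.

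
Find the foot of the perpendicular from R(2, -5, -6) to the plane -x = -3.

(3, -5, -6)

The perpendicular from R has direction n = (-1, 0, 0): r = (2, -5, -6) + λ(-1, 0, 0).
Substitute into the plane: n·(R + λn) = -3 gives -2 + 1λ = -3, so λ = -1.
Foot = (2, -5, -6) + (-1)·(-1, 0, 0) = (3, -5, -6).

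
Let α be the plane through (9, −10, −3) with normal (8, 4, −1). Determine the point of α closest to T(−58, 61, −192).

(-466/9, 577/9, -1735/9)

n = (8, 4, −1), |n|² = 81, and n·T − 35 = -63.
t = -63/81 = -7/9, so the foot is T − t·n = (−58, 61, −192) − (-7/9)·(8, 4, −1) = (−466/9, 577/9, −1735/9).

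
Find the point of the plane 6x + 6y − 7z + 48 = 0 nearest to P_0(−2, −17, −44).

The perpendicular from P_0 has direction n = (6, 6, −7): r = (−2, −17, −44) + λ(6, 6, −7).
Substitute into the plane: n·(P_0 + λn) = -48 gives 194 + 121λ = -48, so λ = -2.
Foot = (−2, −17, −44) + (-2)·(6, 6, −7) = (−14, −29, −30).

(-14, -29, -30)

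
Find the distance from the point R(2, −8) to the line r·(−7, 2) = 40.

The normal to the line is n = (−7, 2) with |n| = √53.
|n·R − 40| = |-30 − 40| = 70, so the distance is 70/√53 = 70√53/53.

70√53/53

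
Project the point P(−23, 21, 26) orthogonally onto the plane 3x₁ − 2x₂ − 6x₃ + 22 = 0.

n = (3, −2, −6), |n|² = 49, and n·P − (-22) = -245.
t = -245/49 = -5, so the foot is P − t·n = (−23, 21, 26) − (-5)·(3, −2, −6) = (−8, 11, −4).

(-8, 11, -4)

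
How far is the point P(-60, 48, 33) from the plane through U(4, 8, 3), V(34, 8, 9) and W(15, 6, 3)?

UV = (30, 0, 6) and UW = (11, -2, 0), so a normal is n = UV × UW = (12, 66, -60).
Then n·(-60, 48, 33) - 396 = 72.
|n| = √(144 + 4356 + 3600) = 90, so the distance is |72|/90 = 4/5.

4/5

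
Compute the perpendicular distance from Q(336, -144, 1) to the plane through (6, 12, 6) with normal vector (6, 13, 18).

6

The plane has equation n·(r − (6, 12, 6)) = 0, i.e. n·r = 300.
Then n·(336, -144, 1) - 300 = -138.
|n| = √(36 + 169 + 324) = 23, so the distance is |-138|/23 = 6.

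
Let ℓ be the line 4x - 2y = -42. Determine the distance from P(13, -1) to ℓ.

48√5/5

d = |4·13 + (-2)·(-1) − (-42)| / √(16 + 4) = |96|/(2√5) = 48√5/5.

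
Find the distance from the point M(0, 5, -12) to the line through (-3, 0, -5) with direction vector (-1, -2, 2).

√2

Direction vector d = (-1, -2, 2).
AP = (3, 5, -7); AP·d = -27, |AP|² = 83, |d|² = 9.
distance² = |AP|² − (AP·d)²/|d|² = 83 − 729/9 = 2, so the distance is √2.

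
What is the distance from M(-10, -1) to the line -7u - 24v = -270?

d = |(-7)·(-10) + (-24)·(-1) − (-270)| / √(49 + 576) = |364|/25 = 364/25.

364/25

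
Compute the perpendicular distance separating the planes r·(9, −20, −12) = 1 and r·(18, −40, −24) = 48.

23/25

Divide the second equation by 2 to match normals: 9x₁ − 20x₂ − 12x₃ = 24.
Both planes have normal n = (9, −20, −12), |n| = 25. Any point on the first plane is at distance |24 − 1|/|n| = 23/25 from the second.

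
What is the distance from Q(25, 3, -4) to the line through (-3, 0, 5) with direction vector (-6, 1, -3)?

2√115

Direction vector d = (-6, 1, -3).
AP = (28, 3, -9), and AP × d = (0, 138, 46).
|AP × d|² = 21160 and |d|² = 46, so the distance is √(21160/46) = √460 = 2√115.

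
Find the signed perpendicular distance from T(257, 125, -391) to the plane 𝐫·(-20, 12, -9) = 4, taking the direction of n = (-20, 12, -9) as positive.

n·T − 4 = -125.
|n| = 25, so the signed distance is -125/25 = -5.

-5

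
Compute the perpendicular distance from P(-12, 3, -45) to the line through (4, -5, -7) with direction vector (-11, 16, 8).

42

Direction vector d = (-11, 16, 8).
AP = (-16, 8, -38), and AP × d = (672, 546, -168).
|AP × d|² = 777924 and |d|² = 441, so the distance is √(777924/441) = √1764 = 42.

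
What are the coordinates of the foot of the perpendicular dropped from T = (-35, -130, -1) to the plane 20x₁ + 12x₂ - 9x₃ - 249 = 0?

The perpendicular from T has direction n = (20, 12, -9): r = (-35, -130, -1) + t(20, 12, -9).
Substitute into the plane: n·(T + tn) = 249 gives -2251 + 625t = 249, so t = 4.
Foot = (-35, -130, -1) + 4·(20, 12, -9) = (45, -82, -37).

(45, -82, -37)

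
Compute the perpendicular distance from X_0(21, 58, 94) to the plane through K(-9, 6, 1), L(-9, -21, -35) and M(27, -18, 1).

27/17

KL = (0, -27, -36) and KM = (36, -24, 0), so a normal is n = KL × KM = (-864, -1296, 972).
n = (-864, -1296, 972); n·P − 972 = -2916; |n| = 1836; distance = 2916/1836 = 27/17.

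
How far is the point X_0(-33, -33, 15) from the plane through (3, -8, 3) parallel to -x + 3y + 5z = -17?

21/√35

Parallel planes share the normal n = (-1, 3, 5); since (3, -8, 3) lies on the plane, its equation is -x + 3y + 5z = -12.
Then n·(-33, -33, 15) - (-12) = 21.
|n| = √(1 + 9 + 25) = √35, so the distance is |21|/√35 = 21/√35.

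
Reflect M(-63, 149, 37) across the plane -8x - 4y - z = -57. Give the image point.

(-695/9, 1277/9, 317/9)

n = (-8, -4, -1), |n|² = 81, n·M − (-57) = -72, so t = -72/81 = -8/9.
Foot F = M − (-8/9)·n = (-631/9, 1309/9, 325/9); the reflection is 2F − M = (-695/9, 1277/9, 317/9).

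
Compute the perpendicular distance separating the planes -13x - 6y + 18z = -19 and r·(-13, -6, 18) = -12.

Both planes have normal n = (-13, -6, 18), |n| = 23. Any point on the first plane is at distance |(-12) − (-19)|/|n| = 7/23 from the second.

7/23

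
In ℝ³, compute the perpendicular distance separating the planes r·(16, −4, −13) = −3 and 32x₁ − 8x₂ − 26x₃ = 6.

2/7

Divide the second equation by 2 to match normals: 16x₁ − 4x₂ − 13x₃ = 3.
With common normal n = (16, −4, −13) (|n| = 21), the distance is |(-3) − 3|/|n| = 6/21 = 2/7.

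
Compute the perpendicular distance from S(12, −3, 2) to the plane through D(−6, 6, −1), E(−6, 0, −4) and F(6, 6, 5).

√6/2

DE = (0, −6, −3) and DF = (12, 0, 6), so a normal is n = DE × DF = (−36, −36, 72).
n = (−36, −36, 72); n·P − (-72) = -108; |n| = 36√6; distance = 108/(36√6) = √6/2.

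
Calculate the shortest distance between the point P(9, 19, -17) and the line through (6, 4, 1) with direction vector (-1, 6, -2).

Direction vector d = (-1, 6, -2).
AP = (3, 15, -18), and AP × d = (78, 24, 33).
|AP × d|² = 7749 and |d|² = 41, so the distance is √(7749/41) = √189 = 3√21.

3√21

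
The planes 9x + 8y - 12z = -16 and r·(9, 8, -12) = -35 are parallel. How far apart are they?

19/17

With common normal n = (9, 8, -12) (|n| = 17), the distance is |(-16) − (-35)|/|n| = 19/17.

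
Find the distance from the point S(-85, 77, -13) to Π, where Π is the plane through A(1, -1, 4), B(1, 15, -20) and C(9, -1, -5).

26/17

AB = (0, 16, -24) and AC = (8, 0, -9), so a normal is n = AB × AC = (-144, -192, -128).
n = (-144, -192, -128); n·P − (-464) = -416; |n| = 272; distance = 416/272 = 26/17.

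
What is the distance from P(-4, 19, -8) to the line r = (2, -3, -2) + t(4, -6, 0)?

2√22

Direction vector d = (4, -6, 0).
AP = (-6, 22, -6), and AP × d = (-36, -24, -52).
|AP × d|² = 4576 and |d|² = 52, so the distance is √(4576/52) = √88 = 2√22.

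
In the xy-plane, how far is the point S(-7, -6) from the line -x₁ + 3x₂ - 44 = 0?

d = |(-1)·(-7) + 3·(-6) − 44| / √(1 + 9) = |-55|/√10 = 11√10/2.

11√10/2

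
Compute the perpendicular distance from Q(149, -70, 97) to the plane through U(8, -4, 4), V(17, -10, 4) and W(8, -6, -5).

UV = (9, -6, 0) and UW = (0, -2, -9), so a normal is n = UV × UW = (54, 81, -18).
n = (54, 81, -18); n·P − 36 = 594; |n| = 99; distance = 594/99 = 6.

6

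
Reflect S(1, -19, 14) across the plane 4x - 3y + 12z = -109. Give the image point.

(-15, -7, -34)

With n = (4, -3, 12), the signed offset is (n·S − (-109))/|n|² = 338/169 = 2.
S' = S − 2t·n = (1, -19, 14) − 4·(4, -3, 12) = (-15, -7, -34).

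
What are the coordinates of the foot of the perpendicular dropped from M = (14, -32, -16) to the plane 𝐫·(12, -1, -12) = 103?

The perpendicular from M has direction n = (12, -1, -12): r = (14, -32, -16) + λ(12, -1, -12).
Substitute into the plane: n·(M + λn) = 103 gives 392 + 289λ = 103, so λ = -1.
Foot = (14, -32, -16) + (-1)·(12, -1, -12) = (2, -31, -4).

(2, -31, -4)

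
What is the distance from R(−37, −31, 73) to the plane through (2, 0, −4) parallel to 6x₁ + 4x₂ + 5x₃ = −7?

Parallel planes share the normal n = (6, 4, 5); since (2, 0, −4) lies on the plane, its equation is 6x₁ + 4x₂ + 5x₃ = -8.
Then n·(−37, −31, 73) − (−8) = 27.
|n| = √(36 + 16 + 25) = √77, so the distance is |27|/√77 = 27√77/77.

27√77/77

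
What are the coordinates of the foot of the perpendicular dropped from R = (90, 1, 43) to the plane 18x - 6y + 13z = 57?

(18, 25, -9)

n = (18, -6, 13), |n|² = 529, and n·R − 57 = 2116.
t = 2116/529 = 4, so the foot is R − t·n = (90, 1, 43) − 4·(18, -6, 13) = (18, 25, -9).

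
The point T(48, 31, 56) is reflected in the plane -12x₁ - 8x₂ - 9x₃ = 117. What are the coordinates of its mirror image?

With n = (-12, -8, -9), the signed offset is (n·T − 117)/|n|² = -1445/289 = -5.
T' = T − 2t·n = (48, 31, 56) − (-10)·(-12, -8, -9) = (-72, -49, -34).

(-72, -49, -34)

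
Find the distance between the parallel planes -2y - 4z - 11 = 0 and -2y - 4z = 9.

Both planes have normal n = (0, -2, -4), |n| = 2√5. Any point on the first plane is at distance |9 − 11|/|n| = 2/(2√5) = √5/5 from the second.

1/√5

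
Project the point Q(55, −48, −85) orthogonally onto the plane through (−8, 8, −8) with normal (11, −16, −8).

The perpendicular from Q has direction n = (11, −16, −8): r = (55, −48, −85) + μ(11, −16, −8).
Substitute into the plane: n·(Q + μn) = -152 gives 2053 + 441μ = -152, so μ = -5.
Foot = (55, −48, −85) + (-5)·(11, −16, −8) = (0, 32, −45).

(0, 32, -45)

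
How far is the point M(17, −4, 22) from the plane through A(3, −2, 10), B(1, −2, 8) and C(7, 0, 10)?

√6

AB = (−2, 0, −2) and AC = (4, 2, 0), so a normal is n = AB × AC = (4, −8, −4).
Then n·(17, −4, 22) − (−12) = 24.
|n| = √(16 + 64 + 16) = 4√6, so the distance is |24|/(4√6) = √6.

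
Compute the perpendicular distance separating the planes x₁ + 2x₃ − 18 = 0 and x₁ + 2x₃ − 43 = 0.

Both planes have normal n = (1, 0, 2), |n| = √5. Any point on the first plane is at distance |43 − 18|/|n| = 25/√5 = 5√5 from the second.

5√5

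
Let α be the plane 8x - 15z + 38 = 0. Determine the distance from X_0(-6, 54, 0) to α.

10/17

Normal vector n = (8, 0, -15), and n·(-6, 54, 0) - (-38) = -10.
|n| = √(64 + 0 + 225) = 17, so the distance is |-10|/17 = 10/17.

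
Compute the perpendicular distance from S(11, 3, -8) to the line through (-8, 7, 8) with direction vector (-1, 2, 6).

Direction vector d = (-1, 2, 6).
AP = (19, -4, -16), and AP × d = (8, -98, 34).
|AP × d|² = 10824 and |d|² = 41, so the distance is √(10824/41) = √264 = 2√66.

2√66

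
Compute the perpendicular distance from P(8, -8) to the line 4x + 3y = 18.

The normal to the line is n = (4, 3) with |n| = 5.
|n·P − 18| = |8 − 18| = 10, so the distance is 10/5 = 2.

2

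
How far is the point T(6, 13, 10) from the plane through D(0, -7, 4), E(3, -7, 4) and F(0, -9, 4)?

6

DE = (3, 0, 0) and DF = (0, -2, 0), so a normal is n = DE × DF = (0, 0, -6).
n = (0, 0, -6); n·P − (-24) = -36; |n| = 6; distance = 36/6 = 6.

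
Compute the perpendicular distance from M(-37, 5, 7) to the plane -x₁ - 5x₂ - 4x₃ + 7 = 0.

Normal vector n = (-1, -5, -4), and n·(-37, 5, 7) - (-7) = -9.
|n| = √(1 + 25 + 16) = √42, so the distance is |-9|/√42 = 3√42/14.

9/√42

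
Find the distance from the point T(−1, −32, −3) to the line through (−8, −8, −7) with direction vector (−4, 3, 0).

Direction vector d = (−4, 3, 0).
AP = (7, −24, 4); AP·d = -100, |AP|² = 641, |d|² = 25.
distance² = |AP|² − (AP·d)²/|d|² = 641 − 10000/25 = 241, so the distance is √241.

√241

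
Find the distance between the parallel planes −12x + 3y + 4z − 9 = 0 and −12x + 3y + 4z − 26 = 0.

17/13

With common normal n = (−12, 3, 4) (|n| = 13), the distance is |9 − 26|/|n| = 17/13.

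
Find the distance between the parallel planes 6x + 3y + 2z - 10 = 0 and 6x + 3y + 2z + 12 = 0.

22/7

Both planes have normal n = (6, 3, 2), |n| = 7. Any point on the first plane is at distance |(-12) − 10|/|n| = 22/7 from the second.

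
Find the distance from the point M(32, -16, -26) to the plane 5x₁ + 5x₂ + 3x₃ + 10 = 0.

Normal vector n = (5, 5, 3), and n·(32, -16, -26) - (-10) = 12.
|n| = √(25 + 25 + 9) = √59, so the distance is |12|/√59 = 12√59/59.

12/√59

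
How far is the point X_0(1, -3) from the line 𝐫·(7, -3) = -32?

24√58/29

d = |7·1 + (-3)·(-3) − (-32)| / √(49 + 9) = |48|/√58 = 24√58/29.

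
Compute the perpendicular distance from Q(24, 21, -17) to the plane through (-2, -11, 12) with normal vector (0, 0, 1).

The plane has equation n·(r − (-2, -11, 12)) = 0, i.e. n·r = 12.
Then n·(24, 21, -17) - 12 = -29.
|n| = √(0 + 0 + 1) = 1, so the distance is |-29|/1 = 29.

29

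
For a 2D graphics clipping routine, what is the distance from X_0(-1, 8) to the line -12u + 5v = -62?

114/13

d = |(-12)·(-1) + 5·8 − (-62)| / √(144 + 25) = |114|/13 = 114/13.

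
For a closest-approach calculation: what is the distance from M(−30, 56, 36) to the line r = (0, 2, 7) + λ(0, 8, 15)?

Direction vector d = (0, 8, 15).
AP = (−30, 54, 29); AP·d = 867, |AP|² = 4657, |d|² = 289.
distance² = |AP|² − (AP·d)²/|d|² = 4657 − 751689/289 = 2056, so the distance is 2√514.

2√514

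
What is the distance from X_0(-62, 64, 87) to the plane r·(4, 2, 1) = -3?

n = (4, 2, 1); n·P − (-3) = -30; |n| = √21; distance = 30/√21 = 10√21/7.

30/√21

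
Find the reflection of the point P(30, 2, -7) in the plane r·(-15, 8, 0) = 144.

(-30, 34, -7)

With n = (-15, 8, 0), the signed offset is (n·P − 144)/|n|² = -578/289 = -2.
P' = P − 2t·n = (30, 2, -7) − (-4)·(-15, 8, 0) = (-30, 34, -7).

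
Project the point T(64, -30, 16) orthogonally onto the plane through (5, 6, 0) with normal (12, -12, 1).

The perpendicular from T has direction n = (12, -12, 1): r = (64, -30, 16) + t(12, -12, 1).
Substitute into the plane: n·(T + tn) = -12 gives 1144 + 289t = -12, so t = -4.
Foot = (64, -30, 16) + (-4)·(12, -12, 1) = (16, 18, 12).

(16, 18, 12)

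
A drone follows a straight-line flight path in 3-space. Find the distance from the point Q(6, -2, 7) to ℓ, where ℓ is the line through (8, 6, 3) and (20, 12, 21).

2√21

A direction vector is d = (12, 6, 18).
AP = (-2, -8, 4), and AP × d = (-168, 84, 84).
|AP × d|² = 42336 and |d|² = 504, so the distance is √(42336/504) = √84 = 2√21.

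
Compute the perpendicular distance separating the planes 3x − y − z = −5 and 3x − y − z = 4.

9√11/11

Both planes have normal n = (3, −1, −1), |n| = √11. Any point on the first plane is at distance |4 − (-5)|/|n| = 9/√11 from the second.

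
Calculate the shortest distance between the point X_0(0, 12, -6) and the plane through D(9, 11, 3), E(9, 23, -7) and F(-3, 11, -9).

5/√97

DE = (0, 12, -10) and DF = (-12, 0, -12), so a normal is n = DE × DF = (-144, 120, 144).
Then n·(0, 12, -6) - 456 = 120.
|n| = √(20736 + 14400 + 20736) = 24√97, so the distance is |120|/(24√97) = 5√97/97.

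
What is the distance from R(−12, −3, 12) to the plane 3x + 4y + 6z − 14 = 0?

d = |3·(-12) + 4·(-3) + 6·12 − 14| / √(9 + 16 + 36) = |10| / √61 = 10√61/61.

10/√61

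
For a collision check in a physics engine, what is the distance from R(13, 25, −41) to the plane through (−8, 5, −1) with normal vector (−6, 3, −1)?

The plane has equation n·(r − (−8, 5, −1)) = 0, i.e. n·r = 64.
d = |(-6)·13 + 3·25 + (-1)·(-41) − 64| / √(36 + 9 + 1) = |-26| / √46 = 13√46/23.

26/√46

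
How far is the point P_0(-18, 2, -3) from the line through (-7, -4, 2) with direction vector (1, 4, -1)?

Direction vector d = (1, 4, -1).
AP = (-11, 6, -5); AP·d = 18, |AP|² = 182, |d|² = 18.
distance² = |AP|² − (AP·d)²/|d|² = 182 − 324/18 = 164, so the distance is 2√41.

2√41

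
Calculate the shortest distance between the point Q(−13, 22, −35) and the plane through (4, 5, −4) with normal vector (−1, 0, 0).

The plane has equation n·(r − (4, 5, −4)) = 0, i.e. n·r = -4.
Then n·(−13, 22, −35) − (−4) = 17.
|n| = √(1 + 0 + 0) = 1, so the distance is |17|/1 = 17.

17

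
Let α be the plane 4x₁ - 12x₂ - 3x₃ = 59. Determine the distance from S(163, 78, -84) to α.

7

d = |4·163 + (-12)·78 + (-3)·(-84) − 59| / √(16 + 144 + 9) = |-91| / 13 = 7.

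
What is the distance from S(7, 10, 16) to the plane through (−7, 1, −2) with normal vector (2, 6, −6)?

13√19/19

The plane has equation n·(r − (−7, 1, −2)) = 0, i.e. n·r = 4.
Then n·(7, 10, 16) − 4 = −26.
|n| = √(4 + 36 + 36) = 2√19, so the distance is |-26|/(2√19) = 13/√19.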